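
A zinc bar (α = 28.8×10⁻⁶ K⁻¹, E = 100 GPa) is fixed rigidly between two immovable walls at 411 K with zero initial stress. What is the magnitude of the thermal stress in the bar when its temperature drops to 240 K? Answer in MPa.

Fully constrained: the free strain ε = αΔT is blocked, so σ = Eε = EαΔT.
|ΔT| = 171 K
σ = 100×10⁹ × 28.8×10⁻⁶ × 171 = 4.92×10⁸ Pa

σ = 492 MPa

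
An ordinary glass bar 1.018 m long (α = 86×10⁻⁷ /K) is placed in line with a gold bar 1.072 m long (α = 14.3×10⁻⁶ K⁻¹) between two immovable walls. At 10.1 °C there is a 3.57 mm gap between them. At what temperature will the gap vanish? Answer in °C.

T = 158 °C

Gap closes when ΔL₁ + ΔL₂ = 3.57 mm = 3.57×10⁻³ m
(α₁L₁ + α₂L₂)ΔT = g
α₁L₁ + α₂L₂ = 86×10⁻⁷×1.018 + 14.3×10⁻⁶×1.072 = 2.40844×10⁻⁵ m/K
ΔT = 3.57×10⁻³ / 2.40844×10⁻⁵ = 148.23 K
T = 10.1 + 148.23 = 158.33 °C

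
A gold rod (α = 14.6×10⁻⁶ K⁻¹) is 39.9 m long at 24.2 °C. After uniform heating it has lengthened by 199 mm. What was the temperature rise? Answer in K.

ΔL = αL₀ΔT ⇒ ΔT = ΔL / (αL₀)
ΔT = 199×10⁻³ m / (14.6×10⁻⁶ × 39.9 m) = 341.61 K

ΔT = 342 K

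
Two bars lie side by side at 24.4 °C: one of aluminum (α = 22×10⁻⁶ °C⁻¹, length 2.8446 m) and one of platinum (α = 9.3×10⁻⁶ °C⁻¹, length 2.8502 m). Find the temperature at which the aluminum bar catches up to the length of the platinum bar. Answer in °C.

Equal length when α₁L₁ΔT − α₂L₂ΔT = L₂ − L₁ = 5.60×10⁻³ m
α₁L₁ = 6.25812×10⁻⁵, α₂L₂ = 2.650686×10⁻⁵ → Δ(αL) = 3.607434×10⁻⁵ m/K
ΔT = 5.60×10⁻³ / 3.607434×10⁻⁵ = 155.235 K, so T = 24.4 + 155.235 = 179.635 °C

T = 179.6 °C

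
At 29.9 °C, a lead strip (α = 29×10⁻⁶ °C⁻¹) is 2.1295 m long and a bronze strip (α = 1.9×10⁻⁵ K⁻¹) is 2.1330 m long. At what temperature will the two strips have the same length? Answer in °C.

Equal length when α₁L₁ΔT − α₂L₂ΔT = L₂ − L₁ = 3.50×10⁻³ m
α₁L₁ = 6.17555×10⁻⁵, α₂L₂ = 4.0527×10⁻⁵ → Δ(αL) = 2.12285×10⁻⁵ m/K
ΔT = 3.50×10⁻³ / 2.12285×10⁻⁵ = 164.873 K, so T = 29.9 + 164.873 = 194.773 °C

T = 194.8 °C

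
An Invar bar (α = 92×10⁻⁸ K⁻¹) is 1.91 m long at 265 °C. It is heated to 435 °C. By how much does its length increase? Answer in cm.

ΔL = 0.0299 cm

|ΔT| = |435 − 265| = 170 K
ΔL = αL₀ΔT = (92×10⁻⁸)(1.91)(170) = 2.99×10⁻⁴ m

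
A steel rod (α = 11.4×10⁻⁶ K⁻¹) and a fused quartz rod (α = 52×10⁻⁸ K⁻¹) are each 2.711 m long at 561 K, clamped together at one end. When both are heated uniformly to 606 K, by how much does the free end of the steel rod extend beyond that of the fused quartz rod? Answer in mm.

1.33 mm

ΔT = 45 K
steel: ΔL = 11.4×10⁻⁶ × 2.711 m × 45 = 1.3907×10⁻³ m = 1.3907 mm
fused quartz: ΔL = 52×10⁻⁸ × 2.711 m × 45 = 6.3437×10⁻⁵ m = 0.063437 mm
difference = 1.3907 − 0.063437 = 1.327263 mm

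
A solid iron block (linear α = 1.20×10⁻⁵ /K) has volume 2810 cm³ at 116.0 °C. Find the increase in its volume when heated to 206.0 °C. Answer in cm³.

Isotropic solid: β ≈ 3α = 3.6×10⁻⁵ /K; ΔT = 90.0 K
ΔV = 3αV₀ΔT = 3(1.20×10⁻⁵)(2810)(90.0) = 9.10 cm³

ΔV = 9.10 cm³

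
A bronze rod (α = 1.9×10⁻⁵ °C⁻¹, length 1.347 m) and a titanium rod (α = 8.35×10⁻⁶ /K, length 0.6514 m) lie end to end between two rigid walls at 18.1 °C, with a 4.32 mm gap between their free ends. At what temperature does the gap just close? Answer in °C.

α₁L₁ = 2.5593×10⁻⁵ m/K, α₂L₂ = 5.43919×10⁻⁶ m/K → total 3.103219×10⁻⁵ m/K
ΔT = g/(α₁L₁+α₂L₂) = 4.32×10⁻³ / 3.103219×10⁻⁵ = 139.21 K
T = 18.1 + 139.21 = 157.31 °C

T = 157 °C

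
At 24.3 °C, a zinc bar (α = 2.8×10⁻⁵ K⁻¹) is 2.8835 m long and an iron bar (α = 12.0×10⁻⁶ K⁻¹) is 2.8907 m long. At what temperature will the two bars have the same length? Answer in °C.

T = 180.7 °C

L₁(1 + α₁ΔT) = L₂(1 + α₂ΔT) ⇒ ΔT = (L₂ − L₁)/(α₁L₁ − α₂L₂)
L₂ − L₁ = 2.8907 − 2.8835 = 7.20×10⁻³ m
α₁L₁ − α₂L₂ = 2.8×10⁻⁵×2.8835 − 12.0×10⁻⁶×2.8907 = 4.60496×10⁻⁵ m/K
ΔT = 7.20×10⁻³ / 4.60496×10⁻⁵ = 156.353 K
T = 24.3 + 156.353 = 180.653 °C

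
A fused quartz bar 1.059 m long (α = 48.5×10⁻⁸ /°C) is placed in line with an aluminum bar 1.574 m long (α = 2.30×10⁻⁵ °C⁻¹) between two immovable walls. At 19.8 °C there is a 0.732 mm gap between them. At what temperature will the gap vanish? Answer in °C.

Gap closes when ΔL₁ + ΔL₂ = 0.732 mm = 7.32×10⁻⁴ m
(α₁L₁ + α₂L₂)ΔT = g
α₁L₁ + α₂L₂ = 48.5×10⁻⁸×1.059 + 2.30×10⁻⁵×1.574 = 3.6715615×10⁻⁵ m/K
ΔT = 7.32×10⁻⁴ / 3.6715615×10⁻⁵ = 19.937 K
T = 19.8 + 19.937 = 39.737 °C

T = 39.7 °C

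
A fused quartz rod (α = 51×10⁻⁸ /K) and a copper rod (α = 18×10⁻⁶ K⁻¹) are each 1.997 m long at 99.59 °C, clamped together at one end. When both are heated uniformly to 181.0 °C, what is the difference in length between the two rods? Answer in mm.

2.84 mm

ΔT = 81.41 K
fused quartz: ΔL = 51×10⁻⁸ × 1.997 m × 81.41 = 8.2914×10⁻⁵ m = 0.082914 mm
copper: ΔL = 18×10⁻⁶ × 1.997 m × 81.41 = 2.9264×10⁻³ m = 2.9264 mm
difference = 2.9264 − 0.082914 = 2.843486 mm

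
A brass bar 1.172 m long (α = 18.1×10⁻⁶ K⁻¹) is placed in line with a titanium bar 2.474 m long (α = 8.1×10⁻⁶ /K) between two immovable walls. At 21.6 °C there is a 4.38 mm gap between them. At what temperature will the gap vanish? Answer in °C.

Gap closes when ΔL₁ + ΔL₂ = 4.38 mm = 4.38×10⁻³ m
(α₁L₁ + α₂L₂)ΔT = g
α₁L₁ + α₂L₂ = 18.1×10⁻⁶×1.172 + 8.1×10⁻⁶×2.474 = 4.12526×10⁻⁵ m/K
ΔT = 4.38×10⁻³ / 4.12526×10⁻⁵ = 106.18 K
T = 21.6 + 106.18 = 127.78 °C

T = 128 °C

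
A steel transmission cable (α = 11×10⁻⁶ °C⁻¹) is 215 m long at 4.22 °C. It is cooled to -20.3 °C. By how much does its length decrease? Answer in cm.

|ΔT| = |-20.3 − 4.22| = 24.52 K
ΔL = αL₀ΔT = (11×10⁻⁶)(215)(24.52) = 5.80×10⁻² m

ΔL = 5.80 cm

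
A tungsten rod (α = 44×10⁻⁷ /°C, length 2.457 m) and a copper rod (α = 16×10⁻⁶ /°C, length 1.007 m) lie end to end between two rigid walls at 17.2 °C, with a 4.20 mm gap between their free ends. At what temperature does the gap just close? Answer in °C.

T = 173 °C

Gap closes when ΔL₁ + ΔL₂ = 4.20 mm = 4.20×10⁻³ m
(α₁L₁ + α₂L₂)ΔT = g
α₁L₁ + α₂L₂ = 44×10⁻⁷×2.457 + 16×10⁻⁶×1.007 = 2.69228×10⁻⁵ m/K
ΔT = 4.20×10⁻³ / 2.69228×10⁻⁵ = 156.00 K
T = 17.2 + 156.00 = 173.20 °C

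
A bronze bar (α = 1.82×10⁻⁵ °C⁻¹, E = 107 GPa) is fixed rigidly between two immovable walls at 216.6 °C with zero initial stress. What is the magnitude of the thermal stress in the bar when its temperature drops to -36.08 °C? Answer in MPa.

σ = 492 MPa

Fully constrained: the free strain ε = αΔT is blocked, so σ = Eε = EαΔT.
|ΔT| = 252.68 K
σ = 107×10⁹ × 1.82×10⁻⁵ × 252.68 = 4.92×10⁸ Pa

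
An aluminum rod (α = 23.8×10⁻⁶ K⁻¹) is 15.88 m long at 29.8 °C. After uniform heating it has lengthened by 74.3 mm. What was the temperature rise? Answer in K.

ΔT = 197 K

ΔL = αL₀ΔT ⇒ ΔT = ΔL / (αL₀)
ΔT = 74.3×10⁻³ m / (23.8×10⁻⁶ × 15.88 m) = 196.59 K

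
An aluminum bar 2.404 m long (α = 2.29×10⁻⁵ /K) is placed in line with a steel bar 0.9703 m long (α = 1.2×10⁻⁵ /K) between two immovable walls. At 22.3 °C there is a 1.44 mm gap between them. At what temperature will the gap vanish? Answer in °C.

α₁L₁ = 5.50516×10⁻⁵ m/K, α₂L₂ = 1.16436×10⁻⁵ m/K → total 6.66952×10⁻⁵ m/K
ΔT = g/(α₁L₁+α₂L₂) = 1.44×10⁻³ / 6.66952×10⁻⁵ = 21.591 K
T = 22.3 + 21.591 = 43.891 °C

T = 43.9 °C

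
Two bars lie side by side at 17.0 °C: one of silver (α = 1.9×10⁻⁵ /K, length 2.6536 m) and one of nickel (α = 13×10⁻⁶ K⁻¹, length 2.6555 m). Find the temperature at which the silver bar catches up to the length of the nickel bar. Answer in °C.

L₁(1 + α₁ΔT) = L₂(1 + α₂ΔT) ⇒ ΔT = (L₂ − L₁)/(α₁L₁ − α₂L₂)
L₂ − L₁ = 2.6555 − 2.6536 = 1.90×10⁻³ m
α₁L₁ − α₂L₂ = 1.9×10⁻⁵×2.6536 − 13×10⁻⁶×2.6555 = 1.58969×10⁻⁵ m/K
ΔT = 1.90×10⁻³ / 1.58969×10⁻⁵ = 119.520 K
T = 17.0 + 119.520 = 136.520 °C

T = 136.5 °C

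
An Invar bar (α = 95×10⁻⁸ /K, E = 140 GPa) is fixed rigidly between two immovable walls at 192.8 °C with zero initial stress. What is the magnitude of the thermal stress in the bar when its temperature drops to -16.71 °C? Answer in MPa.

Fully constrained: the free strain ε = αΔT is blocked, so σ = Eε = EαΔT.
|ΔT| = 209.51 K
σ = 140×10⁹ × 95×10⁻⁸ × 209.51 = 2.79×10⁷ Pa

σ = 27.9 MPa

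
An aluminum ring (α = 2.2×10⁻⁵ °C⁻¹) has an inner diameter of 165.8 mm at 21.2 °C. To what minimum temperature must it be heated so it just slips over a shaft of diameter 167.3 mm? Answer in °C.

T = 432 °C

Required Δd = 167.3 − 165.8 = 1.5 mm
Δd = αd₀ΔT ⇒ ΔT = Δd/(αd₀) = 1.5 / (2.2×10⁻⁵ × 165.8) = 411.23 K
T_min = 21.2 + 411.23 = 432.43 °C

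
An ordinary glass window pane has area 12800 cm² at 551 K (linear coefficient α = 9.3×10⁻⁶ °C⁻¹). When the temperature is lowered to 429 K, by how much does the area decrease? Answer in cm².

ΔA = 29.0 cm²

Area coefficient ≈ 2α; |ΔT| = 122 K
ΔA = 2αA₀ΔT = 2(9.3×10⁻⁶)(12800)(122) = 29.0 cm²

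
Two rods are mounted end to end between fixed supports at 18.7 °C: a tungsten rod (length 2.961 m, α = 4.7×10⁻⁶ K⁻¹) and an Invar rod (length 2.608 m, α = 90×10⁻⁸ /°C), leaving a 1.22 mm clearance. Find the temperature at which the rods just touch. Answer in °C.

α₁L₁ = 1.39167×10⁻⁵ m/K, α₂L₂ = 2.3472×10⁻⁶ m/K → total 1.62639×10⁻⁵ m/K
ΔT = g/(α₁L₁+α₂L₂) = 1.22×10⁻³ / 1.62639×10⁻⁵ = 75.013 K
T = 18.7 + 75.013 = 93.713 °C

T = 93.7 °C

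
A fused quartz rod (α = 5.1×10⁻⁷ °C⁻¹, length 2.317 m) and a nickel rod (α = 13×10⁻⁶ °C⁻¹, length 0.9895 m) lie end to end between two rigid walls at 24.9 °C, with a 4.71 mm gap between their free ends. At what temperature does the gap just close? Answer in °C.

Gap closes when ΔL₁ + ΔL₂ = 4.71 mm = 4.71×10⁻³ m
(α₁L₁ + α₂L₂)ΔT = g
α₁L₁ + α₂L₂ = 5.1×10⁻⁷×2.317 + 13×10⁻⁶×0.9895 = 1.404517×10⁻⁵ m/K
ΔT = 4.71×10⁻³ / 1.404517×10⁻⁵ = 335.35 K
T = 24.9 + 335.35 = 360.25 °C

T = 360 °C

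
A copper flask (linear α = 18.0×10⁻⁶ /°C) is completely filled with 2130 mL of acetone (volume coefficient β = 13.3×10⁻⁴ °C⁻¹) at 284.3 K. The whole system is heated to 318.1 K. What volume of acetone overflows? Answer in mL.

91.9 mL

The flask also expands: β_container ≈ 3α = 5.4×10⁻⁵ /K
Net overflow = V₀(β_liq − 3α_cont)ΔT
β − 3α = 1.33×10⁻³ − 5.4×10⁻⁵ = 1.276×10⁻³ /K; ΔT = 33.8 K
ΔV = 2130 × 1.276×10⁻³ × 33.8 = 91.9 mL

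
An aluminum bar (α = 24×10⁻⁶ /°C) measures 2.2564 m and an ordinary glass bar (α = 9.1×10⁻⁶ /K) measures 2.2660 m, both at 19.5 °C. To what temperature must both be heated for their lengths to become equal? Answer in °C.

Equal length when α₁L₁ΔT − α₂L₂ΔT = L₂ − L₁ = 9.60×10⁻³ m
α₁L₁ = 5.41536×10⁻⁵, α₂L₂ = 2.06206×10⁻⁵ → Δ(αL) = 3.3533×10⁻⁵ m/K
ΔT = 9.60×10⁻³ / 3.3533×10⁻⁵ = 286.285 K, so T = 19.5 + 286.285 = 305.785 °C

T = 305.8 °C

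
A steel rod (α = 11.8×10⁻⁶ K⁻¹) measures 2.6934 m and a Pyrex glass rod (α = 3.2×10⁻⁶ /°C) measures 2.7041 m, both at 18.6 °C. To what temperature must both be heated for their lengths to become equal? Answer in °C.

T = 481.2 °C

L₁(1 + α₁ΔT) = L₂(1 + α₂ΔT) ⇒ ΔT = (L₂ − L₁)/(α₁L₁ − α₂L₂)
L₂ − L₁ = 2.7041 − 2.6934 = 1.07×10⁻² m
α₁L₁ − α₂L₂ = 11.8×10⁻⁶×2.6934 − 3.2×10⁻⁶×2.7041 = 2.3129×10⁻⁵ m/K
ΔT = 1.07×10⁻² / 2.3129×10⁻⁵ = 462.623 K
T = 18.6 + 462.623 = 481.223 °C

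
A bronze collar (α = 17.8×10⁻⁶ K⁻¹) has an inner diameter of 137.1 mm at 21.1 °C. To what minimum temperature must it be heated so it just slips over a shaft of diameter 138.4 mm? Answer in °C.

Required Δd = 138.4 − 137.1 = 1.3 mm
Δd = αd₀ΔT ⇒ ΔT = Δd/(αd₀) = 1.3 / (17.8×10⁻⁶ × 137.1) = 532.70 K
T_min = 21.1 + 532.70 = 553.80 °C

T = 554 °C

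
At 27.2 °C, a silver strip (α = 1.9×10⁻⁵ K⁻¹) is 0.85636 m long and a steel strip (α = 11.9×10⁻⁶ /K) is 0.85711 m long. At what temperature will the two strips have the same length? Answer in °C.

Equal length when α₁L₁ΔT − α₂L₂ΔT = L₂ − L₁ = 7.50×10⁻⁴ m
α₁L₁ = 1.627084×10⁻⁵, α₂L₂ = 1.0199609×10⁻⁵ → Δ(αL) = 6.071231×10⁻⁶ m/K
ΔT = 7.50×10⁻⁴ / 6.071231×10⁻⁶ = 123.533 K, so T = 27.2 + 123.533 = 150.733 °C

T = 150.7 °C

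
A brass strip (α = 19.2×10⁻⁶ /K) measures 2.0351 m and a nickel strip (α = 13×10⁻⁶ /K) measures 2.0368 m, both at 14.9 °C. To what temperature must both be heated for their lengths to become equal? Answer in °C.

Equal length when α₁L₁ΔT − α₂L₂ΔT = L₂ − L₁ = 1.70×10⁻³ m
α₁L₁ = 3.907392×10⁻⁵, α₂L₂ = 2.64784×10⁻⁵ → Δ(αL) = 1.259552×10⁻⁵ m/K
ΔT = 1.70×10⁻³ / 1.259552×10⁻⁵ = 134.969 K, so T = 14.9 + 134.969 = 149.869 °C

T = 149.9 °C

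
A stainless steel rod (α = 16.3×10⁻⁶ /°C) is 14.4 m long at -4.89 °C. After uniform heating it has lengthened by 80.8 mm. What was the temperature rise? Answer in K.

ΔT = 344 K

ΔL = αL₀ΔT ⇒ ΔT = ΔL / (αL₀)
ΔT = 80.8×10⁻³ m / (16.3×10⁻⁶ × 14.4 m) = 344.24 K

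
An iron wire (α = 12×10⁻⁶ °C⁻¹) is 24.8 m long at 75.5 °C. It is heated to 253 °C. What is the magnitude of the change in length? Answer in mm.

|ΔT| = |253 − 75.5| = 177.5 K
ΔL = αL₀ΔT = (12×10⁻⁶)(24.8)(177.5) = 5.28×10⁻² m

ΔL = 52.8 mm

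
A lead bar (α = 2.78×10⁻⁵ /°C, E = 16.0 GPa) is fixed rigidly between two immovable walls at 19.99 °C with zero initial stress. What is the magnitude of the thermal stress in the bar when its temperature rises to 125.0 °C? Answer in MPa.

Fully constrained: the free strain ε = αΔT is blocked, so σ = Eε = EαΔT.
|ΔT| = 105.01 K
σ = 16.0×10⁹ × 2.78×10⁻⁵ × 105.01 = 4.67×10⁷ Pa

σ = 46.7 MPa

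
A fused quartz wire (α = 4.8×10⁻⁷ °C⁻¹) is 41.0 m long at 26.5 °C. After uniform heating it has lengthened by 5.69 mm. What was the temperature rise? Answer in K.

ΔL = αL₀ΔT ⇒ ΔT = ΔL / (αL₀)
ΔT = 5.69×10⁻³ m / (4.8×10⁻⁷ × 41.0 m) = 289.13 K

ΔT = 289 K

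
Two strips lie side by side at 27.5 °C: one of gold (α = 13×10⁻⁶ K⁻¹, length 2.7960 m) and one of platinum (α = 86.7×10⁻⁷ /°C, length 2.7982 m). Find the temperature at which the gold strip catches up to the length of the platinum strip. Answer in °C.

T = 209.5 °C

Equal length when α₁L₁ΔT − α₂L₂ΔT = L₂ − L₁ = 2.20×10⁻³ m
α₁L₁ = 3.6348×10⁻⁵, α₂L₂ = 2.4260394×10⁻⁵ → Δ(αL) = 1.2087606×10⁻⁵ m/K
ΔT = 2.20×10⁻³ / 1.2087606×10⁻⁵ = 182.005 K, so T = 27.5 + 182.005 = 209.505 °C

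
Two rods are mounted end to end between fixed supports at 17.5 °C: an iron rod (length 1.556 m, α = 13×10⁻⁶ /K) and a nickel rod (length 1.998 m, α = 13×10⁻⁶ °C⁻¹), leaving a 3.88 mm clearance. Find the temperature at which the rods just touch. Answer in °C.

α₁L₁ = 2.0228×10⁻⁵ m/K, α₂L₂ = 2.5974×10⁻⁵ m/K → total 4.6202×10⁻⁵ m/K
ΔT = g/(α₁L₁+α₂L₂) = 3.88×10⁻³ / 4.6202×10⁻⁵ = 83.98 K
T = 17.5 + 83.98 = 101.48 °C

T = 101 °C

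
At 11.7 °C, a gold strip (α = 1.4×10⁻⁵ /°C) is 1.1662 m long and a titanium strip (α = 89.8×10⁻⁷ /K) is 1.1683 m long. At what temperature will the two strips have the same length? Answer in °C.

T = 371.6 °C

L₁(1 + α₁ΔT) = L₂(1 + α₂ΔT) ⇒ ΔT = (L₂ − L₁)/(α₁L₁ − α₂L₂)
L₂ − L₁ = 1.1683 − 1.1662 = 2.10×10⁻³ m
α₁L₁ − α₂L₂ = 1.4×10⁻⁵×1.1662 − 89.8×10⁻⁷×1.1683 = 5.835466×10⁻⁶ m/K
ΔT = 2.10×10⁻³ / 5.835466×10⁻⁶ = 359.868 K
T = 11.7 + 359.868 = 371.568 °C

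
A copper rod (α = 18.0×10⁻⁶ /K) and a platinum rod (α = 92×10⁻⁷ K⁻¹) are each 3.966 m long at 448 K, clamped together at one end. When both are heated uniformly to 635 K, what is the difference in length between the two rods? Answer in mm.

ΔT = 187 K
copper: ΔL = 18.0×10⁻⁶ × 3.966 m × 187 = 1.3350×10⁻² m = 13.350 mm
platinum: ΔL = 92×10⁻⁷ × 3.966 m × 187 = 6.8231×10⁻³ m = 6.8231 mm
difference = 13.350 − 6.8231 = 6.5269 mm

6.53 mm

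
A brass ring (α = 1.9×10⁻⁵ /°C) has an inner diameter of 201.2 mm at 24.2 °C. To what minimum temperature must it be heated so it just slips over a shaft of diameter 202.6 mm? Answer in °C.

T = 390 °C

Required Δd = 202.6 − 201.2 = 1.4 mm
Δd = αd₀ΔT ⇒ ΔT = Δd/(αd₀) = 1.4 / (1.9×10⁻⁵ × 201.2) = 366.22 K
T_min = 24.2 + 366.22 = 390.42 °C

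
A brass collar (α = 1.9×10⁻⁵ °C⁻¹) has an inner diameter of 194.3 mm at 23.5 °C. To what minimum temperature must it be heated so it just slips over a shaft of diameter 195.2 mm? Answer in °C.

Required Δd = 195.2 − 194.3 = 0.9 mm
Δd = αd₀ΔT ⇒ ΔT = Δd/(αd₀) = 0.9 / (1.9×10⁻⁵ × 194.3) = 243.79 K
T_min = 23.5 + 243.79 = 267.29 °C

T = 267 °C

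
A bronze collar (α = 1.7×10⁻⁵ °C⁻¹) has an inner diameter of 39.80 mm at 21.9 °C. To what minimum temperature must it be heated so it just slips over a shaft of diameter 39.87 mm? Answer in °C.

Required Δd = 39.87 − 39.80 = 0.07 mm
Δd = αd₀ΔT ⇒ ΔT = Δd/(αd₀) = 0.07 / (1.7×10⁻⁵ × 39.80) = 103.46 K
T_min = 21.9 + 103.46 = 125.36 °C

T = 125 °C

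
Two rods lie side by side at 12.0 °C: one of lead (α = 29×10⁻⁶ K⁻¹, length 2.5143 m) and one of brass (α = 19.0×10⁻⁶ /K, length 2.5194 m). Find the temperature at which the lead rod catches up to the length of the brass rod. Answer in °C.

Equal length when α₁L₁ΔT − α₂L₂ΔT = L₂ − L₁ = 5.10×10⁻³ m
α₁L₁ = 7.29147×10⁻⁵, α₂L₂ = 4.78686×10⁻⁵ → Δ(αL) = 2.50461×10⁻⁵ m/K
ΔT = 5.10×10⁻³ / 2.50461×10⁻⁵ = 203.625 K, so T = 12.0 + 203.625 = 215.625 °C

T = 215.6 °C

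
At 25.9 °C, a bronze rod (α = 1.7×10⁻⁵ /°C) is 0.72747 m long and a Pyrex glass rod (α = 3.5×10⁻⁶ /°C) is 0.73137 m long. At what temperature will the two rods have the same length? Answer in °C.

Equal length when α₁L₁ΔT − α₂L₂ΔT = L₂ − L₁ = 3.90×10⁻³ m
α₁L₁ = 1.236699×10⁻⁵, α₂L₂ = 2.559795×10⁻⁶ → Δ(αL) = 9.807195×10⁻⁶ m/K
ΔT = 3.90×10⁻³ / 9.807195×10⁻⁶ = 397.667 K, so T = 25.9 + 397.667 = 423.567 °C

T = 423.6 °C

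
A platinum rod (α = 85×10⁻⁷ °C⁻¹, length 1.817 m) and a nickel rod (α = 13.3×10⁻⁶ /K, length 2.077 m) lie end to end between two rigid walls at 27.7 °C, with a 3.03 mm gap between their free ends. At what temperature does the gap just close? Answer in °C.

Gap closes when ΔL₁ + ΔL₂ = 3.03 mm = 3.03×10⁻³ m
(α₁L₁ + α₂L₂)ΔT = g
α₁L₁ + α₂L₂ = 85×10⁻⁷×1.817 + 13.3×10⁻⁶×2.077 = 4.30686×10⁻⁵ m/K
ΔT = 3.03×10⁻³ / 4.30686×10⁻⁵ = 70.353 K
T = 27.7 + 70.353 = 98.053 °C

T = 98.1 °C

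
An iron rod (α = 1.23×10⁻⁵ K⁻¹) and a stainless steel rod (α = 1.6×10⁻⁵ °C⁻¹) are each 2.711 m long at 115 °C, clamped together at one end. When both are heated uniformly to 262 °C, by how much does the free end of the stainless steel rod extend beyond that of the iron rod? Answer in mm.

1.47 mm

ΔT = 147 K
iron: ΔL = 1.23×10⁻⁵ × 2.711 m × 147 = 4.9018×10⁻³ m = 4.9018 mm
stainless steel: ΔL = 1.6×10⁻⁵ × 2.711 m × 147 = 6.3763×10⁻³ m = 6.3763 mm
difference = 6.3763 − 4.9018 = 1.4745 mm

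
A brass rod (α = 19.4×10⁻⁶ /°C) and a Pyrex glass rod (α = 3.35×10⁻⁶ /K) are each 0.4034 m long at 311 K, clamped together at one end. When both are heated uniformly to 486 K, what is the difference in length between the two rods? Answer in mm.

1.13 mm

ΔT = 175 K
brass: ΔL = 19.4×10⁻⁶ × 0.4034 m × 175 = 1.3695×10⁻³ m = 1.3695 mm
Pyrex glass: ΔL = 3.35×10⁻⁶ × 0.4034 m × 175 = 2.3649×10⁻⁴ m = 0.23649 mm
difference = 1.3695 − 0.23649 = 1.13301 mm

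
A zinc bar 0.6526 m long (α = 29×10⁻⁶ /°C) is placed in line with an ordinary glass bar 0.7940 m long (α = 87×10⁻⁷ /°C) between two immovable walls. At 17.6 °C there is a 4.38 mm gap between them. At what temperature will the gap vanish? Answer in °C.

α₁L₁ = 1.89254×10⁻⁵ m/K, α₂L₂ = 6.9078×10⁻⁶ m/K → total 2.58332×10⁻⁵ m/K
ΔT = g/(α₁L₁+α₂L₂) = 4.38×10⁻³ / 2.58332×10⁻⁵ = 169.55 K
T = 17.6 + 169.55 = 187.15 °C

T = 187 °C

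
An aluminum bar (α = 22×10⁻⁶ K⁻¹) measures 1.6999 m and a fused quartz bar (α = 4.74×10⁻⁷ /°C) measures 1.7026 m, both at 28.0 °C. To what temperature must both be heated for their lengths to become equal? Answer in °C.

T = 101.8 °C

Equal length when α₁L₁ΔT − α₂L₂ΔT = L₂ − L₁ = 2.70×10⁻³ m
α₁L₁ = 3.73978×10⁻⁵, α₂L₂ = 8.070324×10⁻⁷ → Δ(αL) = 3.65907676×10⁻⁵ m/K
ΔT = 2.70×10⁻³ / 3.65907676×10⁻⁵ = 73.789 K, so T = 28.0 + 73.789 = 101.789 °C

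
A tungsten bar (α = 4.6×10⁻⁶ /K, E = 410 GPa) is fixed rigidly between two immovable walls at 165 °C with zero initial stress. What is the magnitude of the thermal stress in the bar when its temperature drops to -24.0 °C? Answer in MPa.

Fully constrained: the free strain ε = αΔT is blocked, so σ = Eε = EαΔT.
|ΔT| = 189.0 K
σ = 410×10⁹ × 4.6×10⁻⁶ × 189.0 = 3.56×10⁸ Pa

σ = 356 MPa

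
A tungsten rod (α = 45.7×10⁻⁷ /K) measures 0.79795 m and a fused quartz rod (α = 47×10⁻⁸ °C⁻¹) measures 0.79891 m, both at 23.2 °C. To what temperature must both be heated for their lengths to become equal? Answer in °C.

T = 316.7 °C

L₁(1 + α₁ΔT) = L₂(1 + α₂ΔT) ⇒ ΔT = (L₂ − L₁)/(α₁L₁ − α₂L₂)
L₂ − L₁ = 0.79891 − 0.79795 = 9.60×10⁻⁴ m
α₁L₁ − α₂L₂ = 45.7×10⁻⁷×0.79795 − 47×10⁻⁸×0.79891 = 3.2711438×10⁻⁶ m/K
ΔT = 9.60×10⁻⁴ / 3.2711438×10⁻⁶ = 293.475 K
T = 23.2 + 293.475 = 316.675 °C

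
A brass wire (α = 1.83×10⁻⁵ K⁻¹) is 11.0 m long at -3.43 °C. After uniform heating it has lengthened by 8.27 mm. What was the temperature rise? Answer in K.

ΔL = αL₀ΔT ⇒ ΔT = ΔL / (αL₀)
ΔT = 8.27×10⁻³ m / (1.83×10⁻⁵ × 11.0 m) = 41.083 K

ΔT = 41.1 K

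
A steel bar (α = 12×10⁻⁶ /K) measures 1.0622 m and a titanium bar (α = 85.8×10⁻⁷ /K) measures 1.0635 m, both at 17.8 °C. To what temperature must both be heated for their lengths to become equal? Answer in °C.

L₁(1 + α₁ΔT) = L₂(1 + α₂ΔT) ⇒ ΔT = (L₂ − L₁)/(α₁L₁ − α₂L₂)
L₂ − L₁ = 1.0635 − 1.0622 = 1.30×10⁻³ m
α₁L₁ − α₂L₂ = 12×10⁻⁶×1.0622 − 85.8×10⁻⁷×1.0635 = 3.62157×10⁻⁶ m/K
ΔT = 1.30×10⁻³ / 3.62157×10⁻⁶ = 358.960 K
T = 17.8 + 358.960 = 376.760 °C

T = 376.8 °C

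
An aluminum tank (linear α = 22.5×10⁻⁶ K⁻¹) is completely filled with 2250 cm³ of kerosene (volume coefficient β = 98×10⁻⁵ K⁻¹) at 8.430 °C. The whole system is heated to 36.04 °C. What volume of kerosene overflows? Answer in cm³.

The tank also expands: β_container ≈ 3α = 6.75×10⁻⁵ /K
Net overflow = V₀(β_liq − 3α_cont)ΔT
β − 3α = 9.80×10⁻⁴ − 6.75×10⁻⁵ = 9.125×10⁻⁴ /K; ΔT = 27.610 K
ΔV = 2250 × 9.125×10⁻⁴ × 27.610 = 56.7 cm³

56.7 cm³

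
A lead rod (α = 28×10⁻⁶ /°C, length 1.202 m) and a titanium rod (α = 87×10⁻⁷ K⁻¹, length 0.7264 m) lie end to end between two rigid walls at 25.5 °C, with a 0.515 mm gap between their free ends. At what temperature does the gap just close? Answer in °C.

T = 38.4 °C

α₁L₁ = 3.3656×10⁻⁵ m/K, α₂L₂ = 6.31968×10⁻⁶ m/K → total 3.997568×10⁻⁵ m/K
ΔT = g/(α₁L₁+α₂L₂) = 5.15×10⁻⁴ / 3.997568×10⁻⁵ = 12.883 K
T = 25.5 + 12.883 = 38.383 °C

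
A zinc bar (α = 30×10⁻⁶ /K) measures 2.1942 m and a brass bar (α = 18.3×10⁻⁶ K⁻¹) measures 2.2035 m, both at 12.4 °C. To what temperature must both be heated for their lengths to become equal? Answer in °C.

Equal length when α₁L₁ΔT − α₂L₂ΔT = L₂ − L₁ = 9.30×10⁻³ m
α₁L₁ = 6.5826×10⁻⁵, α₂L₂ = 4.032405×10⁻⁵ → Δ(αL) = 2.550195×10⁻⁵ m/K
ΔT = 9.30×10⁻³ / 2.550195×10⁻⁵ = 364.678 K, so T = 12.4 + 364.678 = 377.078 °C

T = 377.1 °C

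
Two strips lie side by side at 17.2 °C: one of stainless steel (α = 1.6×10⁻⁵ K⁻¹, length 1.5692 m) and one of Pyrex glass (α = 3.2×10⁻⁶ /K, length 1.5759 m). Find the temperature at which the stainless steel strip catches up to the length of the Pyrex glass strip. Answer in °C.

Equal length when α₁L₁ΔT − α₂L₂ΔT = L₂ − L₁ = 6.70×10⁻³ m
α₁L₁ = 2.51072×10⁻⁵, α₂L₂ = 5.04288×10⁻⁶ → Δ(αL) = 2.006432×10⁻⁵ m/K
ΔT = 6.70×10⁻³ / 2.006432×10⁻⁵ = 333.926 K, so T = 17.2 + 333.926 = 351.126 °C

T = 351.1 °C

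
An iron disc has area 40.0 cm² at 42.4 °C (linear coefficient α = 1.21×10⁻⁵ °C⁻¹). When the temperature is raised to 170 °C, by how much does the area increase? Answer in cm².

Area coefficient ≈ 2α; |ΔT| = 127.6 K
ΔA = 2αA₀ΔT = 2(1.21×10⁻⁵)(40.0)(127.6) = 0.124 cm²

ΔA = 0.124 cm²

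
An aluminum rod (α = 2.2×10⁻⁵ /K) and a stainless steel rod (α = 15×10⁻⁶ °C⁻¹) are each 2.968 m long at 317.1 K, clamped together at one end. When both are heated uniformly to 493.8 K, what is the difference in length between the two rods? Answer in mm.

3.67 mm

ΔT = 176.7 K
aluminum: ΔL = 2.2×10⁻⁵ × 2.968 m × 176.7 = 1.1538×10⁻² m = 11.538 mm
stainless steel: ΔL = 15×10⁻⁶ × 2.968 m × 176.7 = 7.8667×10⁻³ m = 7.8667 mm
difference = 11.538 − 7.8667 = 3.6713 mm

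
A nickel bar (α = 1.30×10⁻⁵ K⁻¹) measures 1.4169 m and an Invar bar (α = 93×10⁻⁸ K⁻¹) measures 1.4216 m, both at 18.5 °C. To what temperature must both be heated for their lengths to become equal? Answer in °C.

L₁(1 + α₁ΔT) = L₂(1 + α₂ΔT) ⇒ ΔT = (L₂ − L₁)/(α₁L₁ − α₂L₂)
L₂ − L₁ = 1.4216 − 1.4169 = 4.70×10⁻³ m
α₁L₁ − α₂L₂ = 1.30×10⁻⁵×1.4169 − 93×10⁻⁸×1.4216 = 1.7097612×10⁻⁵ m/K
ΔT = 4.70×10⁻³ / 1.7097612×10⁻⁵ = 274.892 K
T = 18.5 + 274.892 = 293.392 °C

T = 293.4 °C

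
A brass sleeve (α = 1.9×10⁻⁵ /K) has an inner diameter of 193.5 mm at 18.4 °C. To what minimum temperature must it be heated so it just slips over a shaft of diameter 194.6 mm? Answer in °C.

T = 318 °C

Required Δd = 194.6 − 193.5 = 1.1 mm
Δd = αd₀ΔT ⇒ ΔT = Δd/(αd₀) = 1.1 / (1.9×10⁻⁵ × 193.5) = 299.20 K
T_min = 18.4 + 299.20 = 317.60 °C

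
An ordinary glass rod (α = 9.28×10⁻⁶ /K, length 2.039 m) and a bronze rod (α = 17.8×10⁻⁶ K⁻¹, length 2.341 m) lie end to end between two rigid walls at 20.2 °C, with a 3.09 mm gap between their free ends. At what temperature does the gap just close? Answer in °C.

α₁L₁ = 1.892192×10⁻⁵ m/K, α₂L₂ = 4.16698×10⁻⁵ m/K → total 6.059172×10⁻⁵ m/K
ΔT = g/(α₁L₁+α₂L₂) = 3.09×10⁻³ / 6.059172×10⁻⁵ = 50.997 K
T = 20.2 + 50.997 = 71.197 °C

T = 71.2 °C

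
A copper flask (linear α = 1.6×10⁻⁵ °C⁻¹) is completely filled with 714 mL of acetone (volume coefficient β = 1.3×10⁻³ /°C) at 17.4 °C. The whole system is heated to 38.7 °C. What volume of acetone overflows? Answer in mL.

19.0 mL

The flask also expands: β_container ≈ 3α = 4.8×10⁻⁵ /K
Net overflow = V₀(β_liq − 3α_cont)ΔT
β − 3α = 1.30×10⁻³ − 4.8×10⁻⁵ = 1.252×10⁻³ /K; ΔT = 21.3 K
ΔV = 714 × 1.252×10⁻³ × 21.3 = 19.0 mL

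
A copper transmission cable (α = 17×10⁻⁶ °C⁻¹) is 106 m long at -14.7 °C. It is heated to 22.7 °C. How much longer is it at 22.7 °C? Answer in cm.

ΔL = 6.74 cm

|ΔT| = |22.7 − (-14.7)| = 37.4 K
ΔL = αL₀ΔT = (17×10⁻⁶)(106)(37.4) = 6.74×10⁻² m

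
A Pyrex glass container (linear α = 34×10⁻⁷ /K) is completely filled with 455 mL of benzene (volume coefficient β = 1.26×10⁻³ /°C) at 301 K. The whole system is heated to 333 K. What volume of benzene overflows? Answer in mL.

The container also expands: β_container ≈ 3α = 1.02×10⁻⁵ /K
Net overflow = V₀(β_liq − 3α_cont)ΔT
β − 3α = 1.26×10⁻³ − 1.02×10⁻⁵ = 1.2498×10⁻³ /K; ΔT = 32 K
ΔV = 455 × 1.2498×10⁻³ × 32 = 18.2 mL

18.2 mL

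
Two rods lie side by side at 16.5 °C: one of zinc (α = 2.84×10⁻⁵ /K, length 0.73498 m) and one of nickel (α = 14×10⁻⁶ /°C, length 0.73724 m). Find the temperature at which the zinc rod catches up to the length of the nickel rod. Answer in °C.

T = 230.7 °C

L₁(1 + α₁ΔT) = L₂(1 + α₂ΔT) ⇒ ΔT = (L₂ − L₁)/(α₁L₁ − α₂L₂)
L₂ − L₁ = 0.73724 − 0.73498 = 2.26×10⁻³ m
α₁L₁ − α₂L₂ = 2.84×10⁻⁵×0.73498 − 14×10⁻⁶×0.73724 = 1.0552072×10⁻⁵ m/K
ΔT = 2.26×10⁻³ / 1.0552072×10⁻⁵ = 214.176 K
T = 16.5 + 214.176 = 230.676 °C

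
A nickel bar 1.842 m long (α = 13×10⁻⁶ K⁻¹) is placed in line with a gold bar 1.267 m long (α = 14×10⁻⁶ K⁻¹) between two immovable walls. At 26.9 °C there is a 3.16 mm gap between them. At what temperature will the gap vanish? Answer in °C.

T = 103 °C

α₁L₁ = 2.3946×10⁻⁵ m/K, α₂L₂ = 1.7738×10⁻⁵ m/K → total 4.1684×10⁻⁵ m/K
ΔT = g/(α₁L₁+α₂L₂) = 3.16×10⁻³ / 4.1684×10⁻⁵ = 75.81 K
T = 26.9 + 75.81 = 102.71 °C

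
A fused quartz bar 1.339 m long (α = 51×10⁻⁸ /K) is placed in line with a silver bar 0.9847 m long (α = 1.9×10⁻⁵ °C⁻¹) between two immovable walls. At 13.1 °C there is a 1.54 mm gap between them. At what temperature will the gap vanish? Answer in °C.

T = 92.5 °C

Gap closes when ΔL₁ + ΔL₂ = 1.54 mm = 1.54×10⁻³ m
(α₁L₁ + α₂L₂)ΔT = g
α₁L₁ + α₂L₂ = 51×10⁻⁸×1.339 + 1.9×10⁻⁵×0.9847 = 1.939219×10⁻⁵ m/K
ΔT = 1.54×10⁻³ / 1.939219×10⁻⁵ = 79.413 K
T = 13.1 + 79.413 = 92.513 °C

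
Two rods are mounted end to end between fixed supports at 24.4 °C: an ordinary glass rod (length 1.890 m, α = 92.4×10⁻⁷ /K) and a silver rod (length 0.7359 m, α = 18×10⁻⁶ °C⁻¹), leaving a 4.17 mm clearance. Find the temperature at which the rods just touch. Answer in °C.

T = 160 °C

Gap closes when ΔL₁ + ΔL₂ = 4.17 mm = 4.17×10⁻³ m
(α₁L₁ + α₂L₂)ΔT = g
α₁L₁ + α₂L₂ = 92.4×10⁻⁷×1.890 + 18×10⁻⁶×0.7359 = 3.07098×10⁻⁵ m/K
ΔT = 4.17×10⁻³ / 3.07098×10⁻⁵ = 135.79 K
T = 24.4 + 135.79 = 160.19 °C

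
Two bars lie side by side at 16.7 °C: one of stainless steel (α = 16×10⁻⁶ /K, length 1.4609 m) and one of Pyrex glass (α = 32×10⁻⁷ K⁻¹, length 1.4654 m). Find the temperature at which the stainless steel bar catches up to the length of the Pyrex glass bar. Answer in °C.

L₁(1 + α₁ΔT) = L₂(1 + α₂ΔT) ⇒ ΔT = (L₂ − L₁)/(α₁L₁ − α₂L₂)
L₂ − L₁ = 1.4654 − 1.4609 = 4.50×10⁻³ m
α₁L₁ − α₂L₂ = 16×10⁻⁶×1.4609 − 32×10⁻⁷×1.4654 = 1.868512×10⁻⁵ m/K
ΔT = 4.50×10⁻³ / 1.868512×10⁻⁵ = 240.833 K
T = 16.7 + 240.833 = 257.533 °C

T = 257.5 °C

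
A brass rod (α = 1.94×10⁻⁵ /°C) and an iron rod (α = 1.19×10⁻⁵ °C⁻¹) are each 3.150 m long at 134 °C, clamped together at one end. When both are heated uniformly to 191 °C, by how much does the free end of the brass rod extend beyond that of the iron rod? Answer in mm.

ΔT = 57 K
brass: ΔL = 1.94×10⁻⁵ × 3.150 m × 57 = 3.4833×10⁻³ m = 3.4833 mm
iron: ΔL = 1.19×10⁻⁵ × 3.150 m × 57 = 2.1366×10⁻³ m = 2.1366 mm
difference = 3.4833 − 2.1366 = 1.3467 mm

1.35 mm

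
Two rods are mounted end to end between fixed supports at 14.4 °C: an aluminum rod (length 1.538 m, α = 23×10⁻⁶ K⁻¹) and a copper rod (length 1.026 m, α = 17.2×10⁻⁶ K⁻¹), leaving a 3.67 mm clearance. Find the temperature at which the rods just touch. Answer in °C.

T = 83.6 °C

α₁L₁ = 3.5374×10⁻⁵ m/K, α₂L₂ = 1.76472×10⁻⁵ m/K → total 5.30212×10⁻⁵ m/K
ΔT = g/(α₁L₁+α₂L₂) = 3.67×10⁻³ / 5.30212×10⁻⁵ = 69.218 K
T = 14.4 + 69.218 = 83.618 °C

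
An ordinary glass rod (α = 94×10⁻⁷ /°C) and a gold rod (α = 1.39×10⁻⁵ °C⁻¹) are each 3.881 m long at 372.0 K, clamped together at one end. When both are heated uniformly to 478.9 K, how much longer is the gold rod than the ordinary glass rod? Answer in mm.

ΔT = 106.9 K
ordinary glass: ΔL = 94×10⁻⁷ × 3.881 m × 106.9 = 3.8999×10⁻³ m = 3.8999 mm
gold: ΔL = 1.39×10⁻⁵ × 3.881 m × 106.9 = 5.7668×10⁻³ m = 5.7668 mm
difference = 5.7668 − 3.8999 = 1.8669 mm

1.87 mm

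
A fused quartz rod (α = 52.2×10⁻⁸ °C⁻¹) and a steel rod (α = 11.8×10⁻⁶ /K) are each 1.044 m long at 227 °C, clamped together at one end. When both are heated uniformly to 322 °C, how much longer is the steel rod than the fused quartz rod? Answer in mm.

1.12 mm

ΔT = 95 K
fused quartz: ΔL = 52.2×10⁻⁸ × 1.044 m × 95 = 5.1772×10⁻⁵ m = 0.051772 mm
steel: ΔL = 11.8×10⁻⁶ × 1.044 m × 95 = 1.1703×10⁻³ m = 1.1703 mm
difference = 1.1703 − 0.051772 = 1.118528 mm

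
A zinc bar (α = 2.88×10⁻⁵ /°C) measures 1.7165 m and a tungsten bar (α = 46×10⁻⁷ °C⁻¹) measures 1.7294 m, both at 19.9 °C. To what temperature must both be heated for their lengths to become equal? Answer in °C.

Equal length when α₁L₁ΔT − α₂L₂ΔT = L₂ − L₁ = 1.29×10⁻² m
α₁L₁ = 4.94352×10⁻⁵, α₂L₂ = 7.95524×10⁻⁶ → Δ(αL) = 4.147996×10⁻⁵ m/K
ΔT = 1.29×10⁻² / 4.147996×10⁻⁵ = 310.994 K, so T = 19.9 + 310.994 = 330.894 °C

T = 330.9 °C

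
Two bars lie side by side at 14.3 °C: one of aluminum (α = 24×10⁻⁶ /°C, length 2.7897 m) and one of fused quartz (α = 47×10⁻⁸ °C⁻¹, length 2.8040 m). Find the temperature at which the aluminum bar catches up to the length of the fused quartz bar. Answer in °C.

T = 232.2 °C

L₁(1 + α₁ΔT) = L₂(1 + α₂ΔT) ⇒ ΔT = (L₂ − L₁)/(α₁L₁ − α₂L₂)
L₂ − L₁ = 2.8040 − 2.7897 = 1.43×10⁻² m
α₁L₁ − α₂L₂ = 24×10⁻⁶×2.7897 − 47×10⁻⁸×2.8040 = 6.563492×10⁻⁵ m/K
ΔT = 1.43×10⁻² / 6.563492×10⁻⁵ = 217.872 K
T = 14.3 + 217.872 = 232.172 °C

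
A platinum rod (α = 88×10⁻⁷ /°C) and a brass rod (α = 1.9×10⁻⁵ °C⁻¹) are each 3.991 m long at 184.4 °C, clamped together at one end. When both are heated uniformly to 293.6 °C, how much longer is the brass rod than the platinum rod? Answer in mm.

ΔT = 109.2 K
platinum: ΔL = 88×10⁻⁷ × 3.991 m × 109.2 = 3.8352×10⁻³ m = 3.8352 mm
brass: ΔL = 1.9×10⁻⁵ × 3.991 m × 109.2 = 8.2805×10⁻³ m = 8.2805 mm
difference = 8.2805 − 3.8352 = 4.4453 mm

4.45 mm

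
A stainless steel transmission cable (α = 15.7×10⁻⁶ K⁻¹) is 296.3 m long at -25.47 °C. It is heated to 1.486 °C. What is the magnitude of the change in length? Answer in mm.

ΔL = 125 mm

|ΔT| = |1.486 − (-25.47)| = 26.956 K
ΔL = αL₀ΔT = (15.7×10⁻⁶)(296.3)(26.956) = 1.25×10⁻¹ m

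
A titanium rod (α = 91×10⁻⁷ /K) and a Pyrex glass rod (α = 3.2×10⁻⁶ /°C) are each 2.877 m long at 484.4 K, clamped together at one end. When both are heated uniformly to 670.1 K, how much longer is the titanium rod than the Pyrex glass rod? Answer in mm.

ΔT = 185.7 K
titanium: ΔL = 91×10⁻⁷ × 2.877 m × 185.7 = 4.8618×10⁻³ m = 4.8618 mm
Pyrex glass: ΔL = 3.2×10⁻⁶ × 2.877 m × 185.7 = 1.7096×10⁻³ m = 1.7096 mm
difference = 4.8618 − 1.7096 = 3.1522 mm

3.15 mm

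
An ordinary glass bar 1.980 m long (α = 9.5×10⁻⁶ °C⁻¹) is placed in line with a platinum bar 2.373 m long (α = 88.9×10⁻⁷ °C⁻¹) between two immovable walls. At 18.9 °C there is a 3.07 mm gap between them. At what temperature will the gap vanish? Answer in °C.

Gap closes when ΔL₁ + ΔL₂ = 3.07 mm = 3.07×10⁻³ m
(α₁L₁ + α₂L₂)ΔT = g
α₁L₁ + α₂L₂ = 9.5×10⁻⁶×1.980 + 88.9×10⁻⁷×2.373 = 3.990597×10⁻⁵ m/K
ΔT = 3.07×10⁻³ / 3.990597×10⁻⁵ = 76.931 K
T = 18.9 + 76.931 = 95.831 °C

T = 95.8 °C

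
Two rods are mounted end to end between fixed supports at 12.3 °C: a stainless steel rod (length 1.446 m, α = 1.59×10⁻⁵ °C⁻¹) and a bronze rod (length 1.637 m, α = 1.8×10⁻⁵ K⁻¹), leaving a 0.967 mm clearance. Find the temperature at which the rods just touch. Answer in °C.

α₁L₁ = 2.29914×10⁻⁵ m/K, α₂L₂ = 2.9466×10⁻⁵ m/K → total 5.24574×10⁻⁵ m/K
ΔT = g/(α₁L₁+α₂L₂) = 9.67×10⁻⁴ / 5.24574×10⁻⁵ = 18.434 K
T = 12.3 + 18.434 = 30.734 °C

T = 30.7 °C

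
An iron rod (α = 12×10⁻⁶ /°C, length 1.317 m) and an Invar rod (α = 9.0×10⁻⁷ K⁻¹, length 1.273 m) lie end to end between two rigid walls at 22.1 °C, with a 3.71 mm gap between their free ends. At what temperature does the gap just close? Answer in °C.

Gap closes when ΔL₁ + ΔL₂ = 3.71 mm = 3.71×10⁻³ m
(α₁L₁ + α₂L₂)ΔT = g
α₁L₁ + α₂L₂ = 12×10⁻⁶×1.317 + 9.0×10⁻⁷×1.273 = 1.69497×10⁻⁵ m/K
ΔT = 3.71×10⁻³ / 1.69497×10⁻⁵ = 218.88 K
T = 22.1 + 218.88 = 240.98 °C

T = 241 °C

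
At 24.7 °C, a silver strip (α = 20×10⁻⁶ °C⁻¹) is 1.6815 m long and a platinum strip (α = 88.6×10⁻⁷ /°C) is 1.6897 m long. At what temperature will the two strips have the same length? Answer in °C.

T = 464.2 °C

Equal length when α₁L₁ΔT − α₂L₂ΔT = L₂ − L₁ = 8.20×10⁻³ m
α₁L₁ = 3.363×10⁻⁵, α₂L₂ = 1.4970742×10⁻⁵ → Δ(αL) = 1.8659258×10⁻⁵ m/K
ΔT = 8.20×10⁻³ / 1.8659258×10⁻⁵ = 439.460 K, so T = 24.7 + 439.460 = 464.160 °C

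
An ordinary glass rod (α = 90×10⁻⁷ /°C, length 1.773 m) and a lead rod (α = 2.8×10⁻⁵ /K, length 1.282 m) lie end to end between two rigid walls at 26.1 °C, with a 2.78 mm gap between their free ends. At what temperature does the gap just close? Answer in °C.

Gap closes when ΔL₁ + ΔL₂ = 2.78 mm = 2.78×10⁻³ m
(α₁L₁ + α₂L₂)ΔT = g
α₁L₁ + α₂L₂ = 90×10⁻⁷×1.773 + 2.8×10⁻⁵×1.282 = 5.1853×10⁻⁵ m/K
ΔT = 2.78×10⁻³ / 5.1853×10⁻⁵ = 53.613 K
T = 26.1 + 53.613 = 79.713 °C

T = 79.7 °C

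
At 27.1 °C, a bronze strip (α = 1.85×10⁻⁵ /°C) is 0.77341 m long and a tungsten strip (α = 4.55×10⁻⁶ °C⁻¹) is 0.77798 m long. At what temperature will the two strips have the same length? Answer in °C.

T = 451.5 °C

L₁(1 + α₁ΔT) = L₂(1 + α₂ΔT) ⇒ ΔT = (L₂ − L₁)/(α₁L₁ − α₂L₂)
L₂ − L₁ = 0.77798 − 0.77341 = 4.57×10⁻³ m
α₁L₁ − α₂L₂ = 1.85×10⁻⁵×0.77341 − 4.55×10⁻⁶×0.77798 = 1.0768276×10⁻⁵ m/K
ΔT = 4.57×10⁻³ / 1.0768276×10⁻⁵ = 424.395 K
T = 27.1 + 424.395 = 451.495 °C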